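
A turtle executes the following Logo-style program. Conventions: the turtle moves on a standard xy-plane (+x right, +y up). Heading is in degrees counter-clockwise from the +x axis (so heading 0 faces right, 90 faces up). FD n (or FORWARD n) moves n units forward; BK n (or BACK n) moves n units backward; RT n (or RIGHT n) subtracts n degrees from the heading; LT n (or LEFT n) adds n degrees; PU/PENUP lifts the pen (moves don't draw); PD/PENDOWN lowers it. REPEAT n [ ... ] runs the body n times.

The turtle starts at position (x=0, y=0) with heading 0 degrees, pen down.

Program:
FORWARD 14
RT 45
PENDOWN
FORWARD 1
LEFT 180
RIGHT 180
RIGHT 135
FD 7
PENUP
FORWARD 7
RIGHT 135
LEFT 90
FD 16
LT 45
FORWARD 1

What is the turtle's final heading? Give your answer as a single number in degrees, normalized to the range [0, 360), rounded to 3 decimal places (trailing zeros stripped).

Executing turtle program step by step:
Start: pos=(0,0), heading=0, pen down
FD 14: (0,0) -> (14,0) [heading=0, draw]
RT 45: heading 0 -> 315
PD: pen down
FD 1: (14,0) -> (14.707,-0.707) [heading=315, draw]
LT 180: heading 315 -> 135
RT 180: heading 135 -> 315
RT 135: heading 315 -> 180
FD 7: (14.707,-0.707) -> (7.707,-0.707) [heading=180, draw]
PU: pen up
FD 7: (7.707,-0.707) -> (0.707,-0.707) [heading=180, move]
RT 135: heading 180 -> 45
LT 90: heading 45 -> 135
FD 16: (0.707,-0.707) -> (-10.607,10.607) [heading=135, move]
LT 45: heading 135 -> 180
FD 1: (-10.607,10.607) -> (-11.607,10.607) [heading=180, move]
Final: pos=(-11.607,10.607), heading=180, 3 segment(s) drawn

Answer: 180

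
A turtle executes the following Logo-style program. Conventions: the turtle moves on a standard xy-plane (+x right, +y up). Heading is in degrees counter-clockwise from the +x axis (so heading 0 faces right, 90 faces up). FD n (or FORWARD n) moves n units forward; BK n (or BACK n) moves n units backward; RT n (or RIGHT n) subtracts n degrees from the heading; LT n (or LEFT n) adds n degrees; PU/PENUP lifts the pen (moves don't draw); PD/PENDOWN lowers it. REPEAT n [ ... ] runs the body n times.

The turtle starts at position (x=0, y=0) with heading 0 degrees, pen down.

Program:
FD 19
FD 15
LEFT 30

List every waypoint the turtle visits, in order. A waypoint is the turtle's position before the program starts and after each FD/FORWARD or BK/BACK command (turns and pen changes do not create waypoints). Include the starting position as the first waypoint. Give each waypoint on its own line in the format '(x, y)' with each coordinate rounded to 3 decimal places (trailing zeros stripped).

Executing turtle program step by step:
Start: pos=(0,0), heading=0, pen down
FD 19: (0,0) -> (19,0) [heading=0, draw]
FD 15: (19,0) -> (34,0) [heading=0, draw]
LT 30: heading 0 -> 30
Final: pos=(34,0), heading=30, 2 segment(s) drawn
Waypoints (3 total):
(0, 0)
(19, 0)
(34, 0)

Answer: (0, 0)
(19, 0)
(34, 0)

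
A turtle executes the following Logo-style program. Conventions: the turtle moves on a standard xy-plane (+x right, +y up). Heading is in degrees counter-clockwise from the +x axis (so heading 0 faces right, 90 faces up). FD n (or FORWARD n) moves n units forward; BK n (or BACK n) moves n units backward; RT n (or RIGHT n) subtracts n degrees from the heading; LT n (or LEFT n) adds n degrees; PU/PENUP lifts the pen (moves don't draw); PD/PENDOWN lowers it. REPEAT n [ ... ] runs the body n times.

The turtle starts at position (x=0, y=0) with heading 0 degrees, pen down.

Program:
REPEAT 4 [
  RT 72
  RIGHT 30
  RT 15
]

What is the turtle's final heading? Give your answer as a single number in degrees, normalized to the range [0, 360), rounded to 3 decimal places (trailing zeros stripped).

Executing turtle program step by step:
Start: pos=(0,0), heading=0, pen down
REPEAT 4 [
  -- iteration 1/4 --
  RT 72: heading 0 -> 288
  RT 30: heading 288 -> 258
  RT 15: heading 258 -> 243
  -- iteration 2/4 --
  RT 72: heading 243 -> 171
  RT 30: heading 171 -> 141
  RT 15: heading 141 -> 126
  -- iteration 3/4 --
  RT 72: heading 126 -> 54
  RT 30: heading 54 -> 24
  RT 15: heading 24 -> 9
  -- iteration 4/4 --
  RT 72: heading 9 -> 297
  RT 30: heading 297 -> 267
  RT 15: heading 267 -> 252
]
Final: pos=(0,0), heading=252, 0 segment(s) drawn

Answer: 252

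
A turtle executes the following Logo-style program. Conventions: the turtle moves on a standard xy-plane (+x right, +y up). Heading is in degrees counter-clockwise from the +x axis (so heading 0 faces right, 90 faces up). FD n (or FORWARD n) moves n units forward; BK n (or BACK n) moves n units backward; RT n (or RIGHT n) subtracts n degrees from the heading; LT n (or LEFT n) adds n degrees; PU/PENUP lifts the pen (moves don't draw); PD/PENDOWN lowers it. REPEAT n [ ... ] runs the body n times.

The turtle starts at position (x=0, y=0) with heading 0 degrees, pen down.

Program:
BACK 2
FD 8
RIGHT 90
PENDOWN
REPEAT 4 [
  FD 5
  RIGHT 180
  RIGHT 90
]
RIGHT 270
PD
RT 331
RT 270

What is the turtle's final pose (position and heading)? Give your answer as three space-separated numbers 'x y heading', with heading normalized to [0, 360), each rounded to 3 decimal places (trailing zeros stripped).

Answer: 6 0 119

Derivation:
Executing turtle program step by step:
Start: pos=(0,0), heading=0, pen down
BK 2: (0,0) -> (-2,0) [heading=0, draw]
FD 8: (-2,0) -> (6,0) [heading=0, draw]
RT 90: heading 0 -> 270
PD: pen down
REPEAT 4 [
  -- iteration 1/4 --
  FD 5: (6,0) -> (6,-5) [heading=270, draw]
  RT 180: heading 270 -> 90
  RT 90: heading 90 -> 0
  -- iteration 2/4 --
  FD 5: (6,-5) -> (11,-5) [heading=0, draw]
  RT 180: heading 0 -> 180
  RT 90: heading 180 -> 90
  -- iteration 3/4 --
  FD 5: (11,-5) -> (11,0) [heading=90, draw]
  RT 180: heading 90 -> 270
  RT 90: heading 270 -> 180
  -- iteration 4/4 --
  FD 5: (11,0) -> (6,0) [heading=180, draw]
  RT 180: heading 180 -> 0
  RT 90: heading 0 -> 270
]
RT 270: heading 270 -> 0
PD: pen down
RT 331: heading 0 -> 29
RT 270: heading 29 -> 119
Final: pos=(6,0), heading=119, 6 segment(s) drawn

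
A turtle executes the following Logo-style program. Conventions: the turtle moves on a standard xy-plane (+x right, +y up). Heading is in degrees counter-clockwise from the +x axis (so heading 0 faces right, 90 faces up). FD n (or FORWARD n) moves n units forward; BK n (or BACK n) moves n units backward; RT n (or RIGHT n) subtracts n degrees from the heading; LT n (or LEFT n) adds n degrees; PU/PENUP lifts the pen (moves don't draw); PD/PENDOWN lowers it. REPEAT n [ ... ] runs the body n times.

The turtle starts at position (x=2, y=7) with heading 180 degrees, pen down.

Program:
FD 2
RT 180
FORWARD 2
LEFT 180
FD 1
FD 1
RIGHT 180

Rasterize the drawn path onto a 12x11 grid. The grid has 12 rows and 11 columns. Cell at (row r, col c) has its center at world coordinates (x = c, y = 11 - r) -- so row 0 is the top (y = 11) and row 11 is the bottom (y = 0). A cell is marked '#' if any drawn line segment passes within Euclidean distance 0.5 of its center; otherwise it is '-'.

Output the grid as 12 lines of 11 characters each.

Segment 0: (2,7) -> (0,7)
Segment 1: (0,7) -> (2,7)
Segment 2: (2,7) -> (1,7)
Segment 3: (1,7) -> (0,7)

Answer: -----------
-----------
-----------
-----------
###--------
-----------
-----------
-----------
-----------
-----------
-----------
-----------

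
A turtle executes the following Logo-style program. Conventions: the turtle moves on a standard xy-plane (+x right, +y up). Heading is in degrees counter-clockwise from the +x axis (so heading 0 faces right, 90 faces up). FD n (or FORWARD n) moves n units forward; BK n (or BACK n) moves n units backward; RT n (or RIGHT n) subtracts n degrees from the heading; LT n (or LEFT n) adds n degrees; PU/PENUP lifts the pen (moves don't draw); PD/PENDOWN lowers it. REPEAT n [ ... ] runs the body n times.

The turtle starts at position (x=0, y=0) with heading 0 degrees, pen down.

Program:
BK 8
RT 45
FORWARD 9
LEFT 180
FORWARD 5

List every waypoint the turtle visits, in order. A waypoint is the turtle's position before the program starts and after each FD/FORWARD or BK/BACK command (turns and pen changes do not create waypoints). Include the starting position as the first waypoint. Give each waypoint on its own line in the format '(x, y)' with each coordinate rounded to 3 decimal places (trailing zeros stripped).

Answer: (0, 0)
(-8, 0)
(-1.636, -6.364)
(-5.172, -2.828)

Derivation:
Executing turtle program step by step:
Start: pos=(0,0), heading=0, pen down
BK 8: (0,0) -> (-8,0) [heading=0, draw]
RT 45: heading 0 -> 315
FD 9: (-8,0) -> (-1.636,-6.364) [heading=315, draw]
LT 180: heading 315 -> 135
FD 5: (-1.636,-6.364) -> (-5.172,-2.828) [heading=135, draw]
Final: pos=(-5.172,-2.828), heading=135, 3 segment(s) drawn
Waypoints (4 total):
(0, 0)
(-8, 0)
(-1.636, -6.364)
(-5.172, -2.828)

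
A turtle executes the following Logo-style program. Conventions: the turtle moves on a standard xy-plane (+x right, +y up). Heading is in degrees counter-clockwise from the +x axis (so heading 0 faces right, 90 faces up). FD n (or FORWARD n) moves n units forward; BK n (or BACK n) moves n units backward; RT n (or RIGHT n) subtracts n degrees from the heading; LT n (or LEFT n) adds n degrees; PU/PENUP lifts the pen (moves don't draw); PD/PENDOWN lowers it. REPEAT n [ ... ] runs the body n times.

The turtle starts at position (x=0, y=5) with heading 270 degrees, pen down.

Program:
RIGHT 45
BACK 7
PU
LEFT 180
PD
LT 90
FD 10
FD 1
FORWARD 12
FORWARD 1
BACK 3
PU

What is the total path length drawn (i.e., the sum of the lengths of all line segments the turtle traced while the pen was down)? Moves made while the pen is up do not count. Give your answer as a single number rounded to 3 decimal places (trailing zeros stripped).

Executing turtle program step by step:
Start: pos=(0,5), heading=270, pen down
RT 45: heading 270 -> 225
BK 7: (0,5) -> (4.95,9.95) [heading=225, draw]
PU: pen up
LT 180: heading 225 -> 45
PD: pen down
LT 90: heading 45 -> 135
FD 10: (4.95,9.95) -> (-2.121,17.021) [heading=135, draw]
FD 1: (-2.121,17.021) -> (-2.828,17.728) [heading=135, draw]
FD 12: (-2.828,17.728) -> (-11.314,26.213) [heading=135, draw]
FD 1: (-11.314,26.213) -> (-12.021,26.92) [heading=135, draw]
BK 3: (-12.021,26.92) -> (-9.899,24.799) [heading=135, draw]
PU: pen up
Final: pos=(-9.899,24.799), heading=135, 6 segment(s) drawn

Segment lengths:
  seg 1: (0,5) -> (4.95,9.95), length = 7
  seg 2: (4.95,9.95) -> (-2.121,17.021), length = 10
  seg 3: (-2.121,17.021) -> (-2.828,17.728), length = 1
  seg 4: (-2.828,17.728) -> (-11.314,26.213), length = 12
  seg 5: (-11.314,26.213) -> (-12.021,26.92), length = 1
  seg 6: (-12.021,26.92) -> (-9.899,24.799), length = 3
Total = 34

Answer: 34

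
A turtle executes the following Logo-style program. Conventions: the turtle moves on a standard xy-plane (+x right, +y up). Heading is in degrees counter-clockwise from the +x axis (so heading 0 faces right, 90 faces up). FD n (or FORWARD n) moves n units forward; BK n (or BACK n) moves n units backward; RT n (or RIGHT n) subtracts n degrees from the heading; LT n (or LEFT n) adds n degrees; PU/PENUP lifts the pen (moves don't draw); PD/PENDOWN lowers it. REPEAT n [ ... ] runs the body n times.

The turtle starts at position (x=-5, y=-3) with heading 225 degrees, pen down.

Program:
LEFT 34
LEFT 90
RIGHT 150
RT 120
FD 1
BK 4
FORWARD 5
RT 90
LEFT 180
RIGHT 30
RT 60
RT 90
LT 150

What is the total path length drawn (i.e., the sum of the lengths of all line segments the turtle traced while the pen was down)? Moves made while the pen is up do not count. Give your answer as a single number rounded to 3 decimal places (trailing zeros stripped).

Answer: 10

Derivation:
Executing turtle program step by step:
Start: pos=(-5,-3), heading=225, pen down
LT 34: heading 225 -> 259
LT 90: heading 259 -> 349
RT 150: heading 349 -> 199
RT 120: heading 199 -> 79
FD 1: (-5,-3) -> (-4.809,-2.018) [heading=79, draw]
BK 4: (-4.809,-2.018) -> (-5.572,-5.945) [heading=79, draw]
FD 5: (-5.572,-5.945) -> (-4.618,-1.037) [heading=79, draw]
RT 90: heading 79 -> 349
LT 180: heading 349 -> 169
RT 30: heading 169 -> 139
RT 60: heading 139 -> 79
RT 90: heading 79 -> 349
LT 150: heading 349 -> 139
Final: pos=(-4.618,-1.037), heading=139, 3 segment(s) drawn

Segment lengths:
  seg 1: (-5,-3) -> (-4.809,-2.018), length = 1
  seg 2: (-4.809,-2.018) -> (-5.572,-5.945), length = 4
  seg 3: (-5.572,-5.945) -> (-4.618,-1.037), length = 5
Total = 10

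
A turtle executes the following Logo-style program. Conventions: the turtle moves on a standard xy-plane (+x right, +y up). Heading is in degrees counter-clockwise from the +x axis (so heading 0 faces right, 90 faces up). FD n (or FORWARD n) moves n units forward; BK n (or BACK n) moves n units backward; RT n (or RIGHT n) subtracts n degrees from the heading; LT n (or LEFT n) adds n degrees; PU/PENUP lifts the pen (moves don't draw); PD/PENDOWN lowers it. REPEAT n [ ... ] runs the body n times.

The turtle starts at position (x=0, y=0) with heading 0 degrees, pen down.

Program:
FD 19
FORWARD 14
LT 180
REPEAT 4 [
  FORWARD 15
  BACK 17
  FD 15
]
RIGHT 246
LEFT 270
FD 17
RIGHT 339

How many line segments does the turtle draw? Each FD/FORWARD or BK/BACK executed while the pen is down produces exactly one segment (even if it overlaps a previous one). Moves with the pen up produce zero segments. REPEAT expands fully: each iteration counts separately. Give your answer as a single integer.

Executing turtle program step by step:
Start: pos=(0,0), heading=0, pen down
FD 19: (0,0) -> (19,0) [heading=0, draw]
FD 14: (19,0) -> (33,0) [heading=0, draw]
LT 180: heading 0 -> 180
REPEAT 4 [
  -- iteration 1/4 --
  FD 15: (33,0) -> (18,0) [heading=180, draw]
  BK 17: (18,0) -> (35,0) [heading=180, draw]
  FD 15: (35,0) -> (20,0) [heading=180, draw]
  -- iteration 2/4 --
  FD 15: (20,0) -> (5,0) [heading=180, draw]
  BK 17: (5,0) -> (22,0) [heading=180, draw]
  FD 15: (22,0) -> (7,0) [heading=180, draw]
  -- iteration 3/4 --
  FD 15: (7,0) -> (-8,0) [heading=180, draw]
  BK 17: (-8,0) -> (9,0) [heading=180, draw]
  FD 15: (9,0) -> (-6,0) [heading=180, draw]
  -- iteration 4/4 --
  FD 15: (-6,0) -> (-21,0) [heading=180, draw]
  BK 17: (-21,0) -> (-4,0) [heading=180, draw]
  FD 15: (-4,0) -> (-19,0) [heading=180, draw]
]
RT 246: heading 180 -> 294
LT 270: heading 294 -> 204
FD 17: (-19,0) -> (-34.53,-6.915) [heading=204, draw]
RT 339: heading 204 -> 225
Final: pos=(-34.53,-6.915), heading=225, 15 segment(s) drawn
Segments drawn: 15

Answer: 15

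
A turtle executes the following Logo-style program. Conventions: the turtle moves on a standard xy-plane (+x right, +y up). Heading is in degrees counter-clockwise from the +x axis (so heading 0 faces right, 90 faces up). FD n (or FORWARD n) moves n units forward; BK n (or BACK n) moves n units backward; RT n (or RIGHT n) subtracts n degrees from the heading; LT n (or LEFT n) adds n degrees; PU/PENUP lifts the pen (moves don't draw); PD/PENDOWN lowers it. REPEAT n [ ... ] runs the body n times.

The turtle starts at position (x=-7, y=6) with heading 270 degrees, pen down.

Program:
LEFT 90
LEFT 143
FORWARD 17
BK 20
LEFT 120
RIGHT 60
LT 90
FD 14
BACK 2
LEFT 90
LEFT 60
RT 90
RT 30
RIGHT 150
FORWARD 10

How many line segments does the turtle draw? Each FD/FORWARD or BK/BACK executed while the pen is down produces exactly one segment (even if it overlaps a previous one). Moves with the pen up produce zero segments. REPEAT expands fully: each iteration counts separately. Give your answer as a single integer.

Answer: 5

Derivation:
Executing turtle program step by step:
Start: pos=(-7,6), heading=270, pen down
LT 90: heading 270 -> 0
LT 143: heading 0 -> 143
FD 17: (-7,6) -> (-20.577,16.231) [heading=143, draw]
BK 20: (-20.577,16.231) -> (-4.604,4.195) [heading=143, draw]
LT 120: heading 143 -> 263
RT 60: heading 263 -> 203
LT 90: heading 203 -> 293
FD 14: (-4.604,4.195) -> (0.866,-8.693) [heading=293, draw]
BK 2: (0.866,-8.693) -> (0.085,-6.852) [heading=293, draw]
LT 90: heading 293 -> 23
LT 60: heading 23 -> 83
RT 90: heading 83 -> 353
RT 30: heading 353 -> 323
RT 150: heading 323 -> 173
FD 10: (0.085,-6.852) -> (-9.841,-5.633) [heading=173, draw]
Final: pos=(-9.841,-5.633), heading=173, 5 segment(s) drawn
Segments drawn: 5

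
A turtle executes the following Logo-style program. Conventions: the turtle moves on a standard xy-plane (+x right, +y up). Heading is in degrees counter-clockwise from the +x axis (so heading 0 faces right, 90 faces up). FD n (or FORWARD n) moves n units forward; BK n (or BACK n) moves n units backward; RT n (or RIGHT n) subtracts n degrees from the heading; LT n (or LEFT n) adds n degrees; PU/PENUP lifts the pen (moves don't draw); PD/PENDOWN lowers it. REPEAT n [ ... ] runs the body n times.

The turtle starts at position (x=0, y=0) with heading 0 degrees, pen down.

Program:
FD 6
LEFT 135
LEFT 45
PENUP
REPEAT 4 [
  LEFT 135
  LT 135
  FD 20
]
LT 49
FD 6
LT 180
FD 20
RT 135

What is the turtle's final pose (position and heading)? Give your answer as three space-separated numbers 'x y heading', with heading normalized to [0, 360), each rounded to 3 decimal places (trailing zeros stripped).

Answer: 15.185 10.566 274

Derivation:
Executing turtle program step by step:
Start: pos=(0,0), heading=0, pen down
FD 6: (0,0) -> (6,0) [heading=0, draw]
LT 135: heading 0 -> 135
LT 45: heading 135 -> 180
PU: pen up
REPEAT 4 [
  -- iteration 1/4 --
  LT 135: heading 180 -> 315
  LT 135: heading 315 -> 90
  FD 20: (6,0) -> (6,20) [heading=90, move]
  -- iteration 2/4 --
  LT 135: heading 90 -> 225
  LT 135: heading 225 -> 0
  FD 20: (6,20) -> (26,20) [heading=0, move]
  -- iteration 3/4 --
  LT 135: heading 0 -> 135
  LT 135: heading 135 -> 270
  FD 20: (26,20) -> (26,0) [heading=270, move]
  -- iteration 4/4 --
  LT 135: heading 270 -> 45
  LT 135: heading 45 -> 180
  FD 20: (26,0) -> (6,0) [heading=180, move]
]
LT 49: heading 180 -> 229
FD 6: (6,0) -> (2.064,-4.528) [heading=229, move]
LT 180: heading 229 -> 49
FD 20: (2.064,-4.528) -> (15.185,10.566) [heading=49, move]
RT 135: heading 49 -> 274
Final: pos=(15.185,10.566), heading=274, 1 segment(s) drawn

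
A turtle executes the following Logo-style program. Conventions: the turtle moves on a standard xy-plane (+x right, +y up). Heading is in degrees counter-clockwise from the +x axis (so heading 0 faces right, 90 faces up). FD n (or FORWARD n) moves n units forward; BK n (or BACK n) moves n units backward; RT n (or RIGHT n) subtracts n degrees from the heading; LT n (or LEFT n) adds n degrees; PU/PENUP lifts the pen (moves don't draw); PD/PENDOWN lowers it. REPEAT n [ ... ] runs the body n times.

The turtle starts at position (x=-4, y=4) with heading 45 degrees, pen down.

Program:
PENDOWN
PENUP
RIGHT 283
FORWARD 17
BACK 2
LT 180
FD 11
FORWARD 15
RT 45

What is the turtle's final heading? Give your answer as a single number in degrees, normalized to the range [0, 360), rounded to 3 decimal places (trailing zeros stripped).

Executing turtle program step by step:
Start: pos=(-4,4), heading=45, pen down
PD: pen down
PU: pen up
RT 283: heading 45 -> 122
FD 17: (-4,4) -> (-13.009,18.417) [heading=122, move]
BK 2: (-13.009,18.417) -> (-11.949,16.721) [heading=122, move]
LT 180: heading 122 -> 302
FD 11: (-11.949,16.721) -> (-6.12,7.392) [heading=302, move]
FD 15: (-6.12,7.392) -> (1.829,-5.329) [heading=302, move]
RT 45: heading 302 -> 257
Final: pos=(1.829,-5.329), heading=257, 0 segment(s) drawn

Answer: 257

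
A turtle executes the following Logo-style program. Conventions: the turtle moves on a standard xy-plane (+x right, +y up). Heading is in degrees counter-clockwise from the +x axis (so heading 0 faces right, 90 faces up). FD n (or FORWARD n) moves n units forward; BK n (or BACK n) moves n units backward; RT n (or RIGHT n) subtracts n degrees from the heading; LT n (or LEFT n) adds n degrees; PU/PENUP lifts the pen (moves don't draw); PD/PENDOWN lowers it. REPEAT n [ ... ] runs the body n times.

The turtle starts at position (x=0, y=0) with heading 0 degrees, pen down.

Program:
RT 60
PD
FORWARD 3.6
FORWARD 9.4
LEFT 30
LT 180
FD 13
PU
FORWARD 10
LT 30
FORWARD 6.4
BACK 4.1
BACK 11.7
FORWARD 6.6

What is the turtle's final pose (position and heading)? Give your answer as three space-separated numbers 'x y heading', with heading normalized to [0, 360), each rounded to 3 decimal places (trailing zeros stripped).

Answer: -10.619 0.242 180

Derivation:
Executing turtle program step by step:
Start: pos=(0,0), heading=0, pen down
RT 60: heading 0 -> 300
PD: pen down
FD 3.6: (0,0) -> (1.8,-3.118) [heading=300, draw]
FD 9.4: (1.8,-3.118) -> (6.5,-11.258) [heading=300, draw]
LT 30: heading 300 -> 330
LT 180: heading 330 -> 150
FD 13: (6.5,-11.258) -> (-4.758,-4.758) [heading=150, draw]
PU: pen up
FD 10: (-4.758,-4.758) -> (-13.419,0.242) [heading=150, move]
LT 30: heading 150 -> 180
FD 6.4: (-13.419,0.242) -> (-19.819,0.242) [heading=180, move]
BK 4.1: (-19.819,0.242) -> (-15.719,0.242) [heading=180, move]
BK 11.7: (-15.719,0.242) -> (-4.019,0.242) [heading=180, move]
FD 6.6: (-4.019,0.242) -> (-10.619,0.242) [heading=180, move]
Final: pos=(-10.619,0.242), heading=180, 3 segment(s) drawn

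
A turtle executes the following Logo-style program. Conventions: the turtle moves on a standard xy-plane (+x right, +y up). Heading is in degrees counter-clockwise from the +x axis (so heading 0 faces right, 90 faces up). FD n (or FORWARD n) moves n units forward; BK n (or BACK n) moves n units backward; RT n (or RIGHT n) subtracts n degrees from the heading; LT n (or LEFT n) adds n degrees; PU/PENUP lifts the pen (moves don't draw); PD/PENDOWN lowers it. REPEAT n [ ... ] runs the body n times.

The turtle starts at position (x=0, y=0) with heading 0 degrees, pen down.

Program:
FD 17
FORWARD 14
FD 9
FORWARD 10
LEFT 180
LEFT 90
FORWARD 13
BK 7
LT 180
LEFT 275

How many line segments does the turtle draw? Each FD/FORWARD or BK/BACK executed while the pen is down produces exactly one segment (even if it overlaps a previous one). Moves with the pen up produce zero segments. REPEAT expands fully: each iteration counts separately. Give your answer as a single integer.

Executing turtle program step by step:
Start: pos=(0,0), heading=0, pen down
FD 17: (0,0) -> (17,0) [heading=0, draw]
FD 14: (17,0) -> (31,0) [heading=0, draw]
FD 9: (31,0) -> (40,0) [heading=0, draw]
FD 10: (40,0) -> (50,0) [heading=0, draw]
LT 180: heading 0 -> 180
LT 90: heading 180 -> 270
FD 13: (50,0) -> (50,-13) [heading=270, draw]
BK 7: (50,-13) -> (50,-6) [heading=270, draw]
LT 180: heading 270 -> 90
LT 275: heading 90 -> 5
Final: pos=(50,-6), heading=5, 6 segment(s) drawn
Segments drawn: 6

Answer: 6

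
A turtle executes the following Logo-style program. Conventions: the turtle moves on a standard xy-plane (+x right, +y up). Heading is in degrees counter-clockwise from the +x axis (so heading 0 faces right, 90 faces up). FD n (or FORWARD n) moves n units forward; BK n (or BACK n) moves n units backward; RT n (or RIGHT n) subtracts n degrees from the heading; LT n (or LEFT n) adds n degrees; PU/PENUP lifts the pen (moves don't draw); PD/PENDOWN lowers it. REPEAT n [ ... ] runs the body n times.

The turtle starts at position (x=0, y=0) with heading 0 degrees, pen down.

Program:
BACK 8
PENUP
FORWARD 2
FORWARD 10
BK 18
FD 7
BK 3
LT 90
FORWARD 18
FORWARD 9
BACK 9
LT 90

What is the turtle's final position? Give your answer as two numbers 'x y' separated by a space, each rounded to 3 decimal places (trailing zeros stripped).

Executing turtle program step by step:
Start: pos=(0,0), heading=0, pen down
BK 8: (0,0) -> (-8,0) [heading=0, draw]
PU: pen up
FD 2: (-8,0) -> (-6,0) [heading=0, move]
FD 10: (-6,0) -> (4,0) [heading=0, move]
BK 18: (4,0) -> (-14,0) [heading=0, move]
FD 7: (-14,0) -> (-7,0) [heading=0, move]
BK 3: (-7,0) -> (-10,0) [heading=0, move]
LT 90: heading 0 -> 90
FD 18: (-10,0) -> (-10,18) [heading=90, move]
FD 9: (-10,18) -> (-10,27) [heading=90, move]
BK 9: (-10,27) -> (-10,18) [heading=90, move]
LT 90: heading 90 -> 180
Final: pos=(-10,18), heading=180, 1 segment(s) drawn

Answer: -10 18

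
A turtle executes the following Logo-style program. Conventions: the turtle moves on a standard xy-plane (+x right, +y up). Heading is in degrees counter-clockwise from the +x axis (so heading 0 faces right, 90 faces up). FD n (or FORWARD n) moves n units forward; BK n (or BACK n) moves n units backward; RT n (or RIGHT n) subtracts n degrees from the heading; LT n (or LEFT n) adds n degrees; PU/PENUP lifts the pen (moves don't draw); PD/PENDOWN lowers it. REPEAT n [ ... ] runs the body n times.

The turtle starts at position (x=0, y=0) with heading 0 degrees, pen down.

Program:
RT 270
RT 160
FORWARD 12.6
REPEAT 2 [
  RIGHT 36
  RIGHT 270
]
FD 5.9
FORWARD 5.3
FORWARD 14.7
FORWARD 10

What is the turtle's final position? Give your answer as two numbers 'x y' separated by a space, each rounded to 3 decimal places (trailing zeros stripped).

Executing turtle program step by step:
Start: pos=(0,0), heading=0, pen down
RT 270: heading 0 -> 90
RT 160: heading 90 -> 290
FD 12.6: (0,0) -> (4.309,-11.84) [heading=290, draw]
REPEAT 2 [
  -- iteration 1/2 --
  RT 36: heading 290 -> 254
  RT 270: heading 254 -> 344
  -- iteration 2/2 --
  RT 36: heading 344 -> 308
  RT 270: heading 308 -> 38
]
FD 5.9: (4.309,-11.84) -> (8.959,-8.208) [heading=38, draw]
FD 5.3: (8.959,-8.208) -> (13.135,-4.945) [heading=38, draw]
FD 14.7: (13.135,-4.945) -> (24.719,4.106) [heading=38, draw]
FD 10: (24.719,4.106) -> (32.599,10.262) [heading=38, draw]
Final: pos=(32.599,10.262), heading=38, 5 segment(s) drawn

Answer: 32.599 10.262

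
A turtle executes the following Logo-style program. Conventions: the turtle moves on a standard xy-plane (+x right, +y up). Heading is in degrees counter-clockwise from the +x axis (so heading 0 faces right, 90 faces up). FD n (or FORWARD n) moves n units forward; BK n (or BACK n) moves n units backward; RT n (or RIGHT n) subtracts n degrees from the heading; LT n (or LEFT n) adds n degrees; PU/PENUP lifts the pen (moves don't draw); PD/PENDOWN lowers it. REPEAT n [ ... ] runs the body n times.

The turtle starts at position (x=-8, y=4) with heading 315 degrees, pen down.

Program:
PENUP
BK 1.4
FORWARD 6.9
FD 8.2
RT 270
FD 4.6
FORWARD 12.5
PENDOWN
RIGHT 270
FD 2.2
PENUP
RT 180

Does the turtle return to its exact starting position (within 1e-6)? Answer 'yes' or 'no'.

Executing turtle program step by step:
Start: pos=(-8,4), heading=315, pen down
PU: pen up
BK 1.4: (-8,4) -> (-8.99,4.99) [heading=315, move]
FD 6.9: (-8.99,4.99) -> (-4.111,0.111) [heading=315, move]
FD 8.2: (-4.111,0.111) -> (1.687,-5.687) [heading=315, move]
RT 270: heading 315 -> 45
FD 4.6: (1.687,-5.687) -> (4.94,-2.435) [heading=45, move]
FD 12.5: (4.94,-2.435) -> (13.779,6.404) [heading=45, move]
PD: pen down
RT 270: heading 45 -> 135
FD 2.2: (13.779,6.404) -> (12.223,7.96) [heading=135, draw]
PU: pen up
RT 180: heading 135 -> 315
Final: pos=(12.223,7.96), heading=315, 1 segment(s) drawn

Start position: (-8, 4)
Final position: (12.223, 7.96)
Distance = 20.607; >= 1e-6 -> NOT closed

Answer: no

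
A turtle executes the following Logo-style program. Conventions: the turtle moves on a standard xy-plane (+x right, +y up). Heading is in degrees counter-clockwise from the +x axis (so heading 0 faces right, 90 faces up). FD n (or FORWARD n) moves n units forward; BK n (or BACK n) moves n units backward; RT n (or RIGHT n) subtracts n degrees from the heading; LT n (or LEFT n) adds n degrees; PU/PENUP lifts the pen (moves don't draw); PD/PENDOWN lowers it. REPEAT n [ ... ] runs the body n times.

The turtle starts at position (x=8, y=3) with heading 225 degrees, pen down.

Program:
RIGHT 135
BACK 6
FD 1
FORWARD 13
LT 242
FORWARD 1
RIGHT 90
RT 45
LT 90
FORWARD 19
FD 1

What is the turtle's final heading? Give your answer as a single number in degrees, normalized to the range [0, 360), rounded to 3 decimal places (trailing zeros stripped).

Answer: 287

Derivation:
Executing turtle program step by step:
Start: pos=(8,3), heading=225, pen down
RT 135: heading 225 -> 90
BK 6: (8,3) -> (8,-3) [heading=90, draw]
FD 1: (8,-3) -> (8,-2) [heading=90, draw]
FD 13: (8,-2) -> (8,11) [heading=90, draw]
LT 242: heading 90 -> 332
FD 1: (8,11) -> (8.883,10.531) [heading=332, draw]
RT 90: heading 332 -> 242
RT 45: heading 242 -> 197
LT 90: heading 197 -> 287
FD 19: (8.883,10.531) -> (14.438,-7.639) [heading=287, draw]
FD 1: (14.438,-7.639) -> (14.73,-8.596) [heading=287, draw]
Final: pos=(14.73,-8.596), heading=287, 6 segment(s) drawn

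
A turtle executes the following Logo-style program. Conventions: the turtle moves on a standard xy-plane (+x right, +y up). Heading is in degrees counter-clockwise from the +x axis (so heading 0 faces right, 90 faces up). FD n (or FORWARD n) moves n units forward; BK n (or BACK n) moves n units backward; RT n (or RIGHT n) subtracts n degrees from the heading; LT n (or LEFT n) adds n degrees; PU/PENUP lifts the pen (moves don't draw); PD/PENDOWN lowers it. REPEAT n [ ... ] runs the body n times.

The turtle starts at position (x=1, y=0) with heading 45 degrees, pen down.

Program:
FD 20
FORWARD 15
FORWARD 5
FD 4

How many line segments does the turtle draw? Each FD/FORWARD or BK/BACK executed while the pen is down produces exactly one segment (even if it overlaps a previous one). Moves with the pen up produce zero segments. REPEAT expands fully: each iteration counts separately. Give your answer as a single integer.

Answer: 4

Derivation:
Executing turtle program step by step:
Start: pos=(1,0), heading=45, pen down
FD 20: (1,0) -> (15.142,14.142) [heading=45, draw]
FD 15: (15.142,14.142) -> (25.749,24.749) [heading=45, draw]
FD 5: (25.749,24.749) -> (29.284,28.284) [heading=45, draw]
FD 4: (29.284,28.284) -> (32.113,31.113) [heading=45, draw]
Final: pos=(32.113,31.113), heading=45, 4 segment(s) drawn
Segments drawn: 4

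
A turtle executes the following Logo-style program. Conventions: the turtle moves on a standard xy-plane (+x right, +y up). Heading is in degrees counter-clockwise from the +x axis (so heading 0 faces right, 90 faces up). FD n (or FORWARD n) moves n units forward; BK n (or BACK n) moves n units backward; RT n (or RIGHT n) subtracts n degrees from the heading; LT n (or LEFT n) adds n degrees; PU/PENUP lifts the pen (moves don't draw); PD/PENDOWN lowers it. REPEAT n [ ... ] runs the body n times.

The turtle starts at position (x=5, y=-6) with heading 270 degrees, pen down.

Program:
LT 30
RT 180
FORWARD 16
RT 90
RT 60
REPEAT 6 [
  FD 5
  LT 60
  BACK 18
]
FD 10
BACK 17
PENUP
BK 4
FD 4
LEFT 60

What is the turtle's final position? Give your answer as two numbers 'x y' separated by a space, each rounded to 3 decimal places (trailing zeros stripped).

Answer: -9.062 11.356

Derivation:
Executing turtle program step by step:
Start: pos=(5,-6), heading=270, pen down
LT 30: heading 270 -> 300
RT 180: heading 300 -> 120
FD 16: (5,-6) -> (-3,7.856) [heading=120, draw]
RT 90: heading 120 -> 30
RT 60: heading 30 -> 330
REPEAT 6 [
  -- iteration 1/6 --
  FD 5: (-3,7.856) -> (1.33,5.356) [heading=330, draw]
  LT 60: heading 330 -> 30
  BK 18: (1.33,5.356) -> (-14.258,-3.644) [heading=30, draw]
  -- iteration 2/6 --
  FD 5: (-14.258,-3.644) -> (-9.928,-1.144) [heading=30, draw]
  LT 60: heading 30 -> 90
  BK 18: (-9.928,-1.144) -> (-9.928,-19.144) [heading=90, draw]
  -- iteration 3/6 --
  FD 5: (-9.928,-19.144) -> (-9.928,-14.144) [heading=90, draw]
  LT 60: heading 90 -> 150
  BK 18: (-9.928,-14.144) -> (5.66,-23.144) [heading=150, draw]
  -- iteration 4/6 --
  FD 5: (5.66,-23.144) -> (1.33,-20.644) [heading=150, draw]
  LT 60: heading 150 -> 210
  BK 18: (1.33,-20.644) -> (16.919,-11.644) [heading=210, draw]
  -- iteration 5/6 --
  FD 5: (16.919,-11.644) -> (12.588,-14.144) [heading=210, draw]
  LT 60: heading 210 -> 270
  BK 18: (12.588,-14.144) -> (12.588,3.856) [heading=270, draw]
  -- iteration 6/6 --
  FD 5: (12.588,3.856) -> (12.588,-1.144) [heading=270, draw]
  LT 60: heading 270 -> 330
  BK 18: (12.588,-1.144) -> (-3,7.856) [heading=330, draw]
]
FD 10: (-3,7.856) -> (5.66,2.856) [heading=330, draw]
BK 17: (5.66,2.856) -> (-9.062,11.356) [heading=330, draw]
PU: pen up
BK 4: (-9.062,11.356) -> (-12.526,13.356) [heading=330, move]
FD 4: (-12.526,13.356) -> (-9.062,11.356) [heading=330, move]
LT 60: heading 330 -> 30
Final: pos=(-9.062,11.356), heading=30, 15 segment(s) drawn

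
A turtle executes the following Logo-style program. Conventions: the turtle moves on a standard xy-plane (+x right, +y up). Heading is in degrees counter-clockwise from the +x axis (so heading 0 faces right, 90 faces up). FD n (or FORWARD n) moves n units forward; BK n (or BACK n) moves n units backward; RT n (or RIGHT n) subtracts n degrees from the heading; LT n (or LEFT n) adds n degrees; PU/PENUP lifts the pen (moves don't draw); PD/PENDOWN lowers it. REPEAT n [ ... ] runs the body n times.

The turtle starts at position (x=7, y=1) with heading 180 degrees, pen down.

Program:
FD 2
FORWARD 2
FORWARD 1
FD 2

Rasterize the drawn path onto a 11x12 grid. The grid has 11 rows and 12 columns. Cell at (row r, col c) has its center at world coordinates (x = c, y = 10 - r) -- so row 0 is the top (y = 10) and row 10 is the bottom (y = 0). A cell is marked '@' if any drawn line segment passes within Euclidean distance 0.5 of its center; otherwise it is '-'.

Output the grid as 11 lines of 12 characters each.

Answer: ------------
------------
------------
------------
------------
------------
------------
------------
------------
@@@@@@@@----
------------

Derivation:
Segment 0: (7,1) -> (5,1)
Segment 1: (5,1) -> (3,1)
Segment 2: (3,1) -> (2,1)
Segment 3: (2,1) -> (0,1)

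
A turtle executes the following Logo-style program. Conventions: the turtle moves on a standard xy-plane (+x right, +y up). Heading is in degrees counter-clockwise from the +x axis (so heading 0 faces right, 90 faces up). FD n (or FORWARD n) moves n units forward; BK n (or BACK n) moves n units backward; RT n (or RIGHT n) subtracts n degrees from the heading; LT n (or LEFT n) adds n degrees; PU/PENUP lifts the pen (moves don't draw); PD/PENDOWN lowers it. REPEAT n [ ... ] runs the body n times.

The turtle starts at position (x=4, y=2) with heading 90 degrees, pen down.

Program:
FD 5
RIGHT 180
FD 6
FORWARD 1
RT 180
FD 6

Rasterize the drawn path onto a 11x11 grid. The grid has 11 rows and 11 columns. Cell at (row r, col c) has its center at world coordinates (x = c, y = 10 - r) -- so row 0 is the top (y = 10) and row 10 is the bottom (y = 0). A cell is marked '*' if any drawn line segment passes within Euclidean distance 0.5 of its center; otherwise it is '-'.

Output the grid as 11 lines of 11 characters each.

Segment 0: (4,2) -> (4,7)
Segment 1: (4,7) -> (4,1)
Segment 2: (4,1) -> (4,0)
Segment 3: (4,0) -> (4,6)

Answer: -----------
-----------
-----------
----*------
----*------
----*------
----*------
----*------
----*------
----*------
----*------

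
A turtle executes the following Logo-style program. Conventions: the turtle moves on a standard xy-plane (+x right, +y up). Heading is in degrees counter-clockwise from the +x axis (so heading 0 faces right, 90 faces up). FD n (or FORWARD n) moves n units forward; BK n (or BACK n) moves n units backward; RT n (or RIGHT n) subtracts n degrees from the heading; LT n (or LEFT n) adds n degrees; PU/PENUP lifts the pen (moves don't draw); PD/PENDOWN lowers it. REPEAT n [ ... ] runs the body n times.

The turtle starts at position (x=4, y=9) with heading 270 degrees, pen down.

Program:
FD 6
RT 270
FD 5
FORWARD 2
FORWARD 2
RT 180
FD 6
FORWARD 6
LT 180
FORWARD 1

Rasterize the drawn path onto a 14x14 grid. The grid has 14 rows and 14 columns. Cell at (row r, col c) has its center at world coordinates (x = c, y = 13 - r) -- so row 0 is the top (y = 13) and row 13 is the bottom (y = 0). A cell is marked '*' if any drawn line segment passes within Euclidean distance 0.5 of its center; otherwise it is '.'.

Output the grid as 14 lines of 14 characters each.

Answer: ..............
..............
..............
..............
....*.........
....*.........
....*.........
....*.........
....*.........
....*.........
.*************
..............
..............
..............

Derivation:
Segment 0: (4,9) -> (4,3)
Segment 1: (4,3) -> (9,3)
Segment 2: (9,3) -> (11,3)
Segment 3: (11,3) -> (13,3)
Segment 4: (13,3) -> (7,3)
Segment 5: (7,3) -> (1,3)
Segment 6: (1,3) -> (2,3)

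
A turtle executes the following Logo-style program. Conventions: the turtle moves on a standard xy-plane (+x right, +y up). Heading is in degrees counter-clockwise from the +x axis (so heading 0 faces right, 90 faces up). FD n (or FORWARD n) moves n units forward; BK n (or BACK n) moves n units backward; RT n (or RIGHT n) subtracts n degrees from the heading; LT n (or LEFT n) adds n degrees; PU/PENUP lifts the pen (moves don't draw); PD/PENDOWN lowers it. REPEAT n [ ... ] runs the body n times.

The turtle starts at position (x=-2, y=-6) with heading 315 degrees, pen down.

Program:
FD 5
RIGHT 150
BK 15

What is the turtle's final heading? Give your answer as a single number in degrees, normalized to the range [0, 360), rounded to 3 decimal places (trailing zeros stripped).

Executing turtle program step by step:
Start: pos=(-2,-6), heading=315, pen down
FD 5: (-2,-6) -> (1.536,-9.536) [heading=315, draw]
RT 150: heading 315 -> 165
BK 15: (1.536,-9.536) -> (16.024,-13.418) [heading=165, draw]
Final: pos=(16.024,-13.418), heading=165, 2 segment(s) drawn

Answer: 165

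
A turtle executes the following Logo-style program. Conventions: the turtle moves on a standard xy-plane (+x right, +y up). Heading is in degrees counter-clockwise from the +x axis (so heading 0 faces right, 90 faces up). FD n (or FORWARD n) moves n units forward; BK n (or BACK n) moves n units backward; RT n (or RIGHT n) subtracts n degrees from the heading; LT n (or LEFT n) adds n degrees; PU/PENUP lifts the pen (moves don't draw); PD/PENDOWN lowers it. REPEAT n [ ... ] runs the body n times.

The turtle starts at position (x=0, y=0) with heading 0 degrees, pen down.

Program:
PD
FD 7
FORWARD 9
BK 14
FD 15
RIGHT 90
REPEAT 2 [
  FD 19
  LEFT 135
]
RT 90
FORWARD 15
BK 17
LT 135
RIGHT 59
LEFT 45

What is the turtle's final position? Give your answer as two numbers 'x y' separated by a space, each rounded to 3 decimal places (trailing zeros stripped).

Answer: 30.435 -7.565

Derivation:
Executing turtle program step by step:
Start: pos=(0,0), heading=0, pen down
PD: pen down
FD 7: (0,0) -> (7,0) [heading=0, draw]
FD 9: (7,0) -> (16,0) [heading=0, draw]
BK 14: (16,0) -> (2,0) [heading=0, draw]
FD 15: (2,0) -> (17,0) [heading=0, draw]
RT 90: heading 0 -> 270
REPEAT 2 [
  -- iteration 1/2 --
  FD 19: (17,0) -> (17,-19) [heading=270, draw]
  LT 135: heading 270 -> 45
  -- iteration 2/2 --
  FD 19: (17,-19) -> (30.435,-5.565) [heading=45, draw]
  LT 135: heading 45 -> 180
]
RT 90: heading 180 -> 90
FD 15: (30.435,-5.565) -> (30.435,9.435) [heading=90, draw]
BK 17: (30.435,9.435) -> (30.435,-7.565) [heading=90, draw]
LT 135: heading 90 -> 225
RT 59: heading 225 -> 166
LT 45: heading 166 -> 211
Final: pos=(30.435,-7.565), heading=211, 8 segment(s) drawn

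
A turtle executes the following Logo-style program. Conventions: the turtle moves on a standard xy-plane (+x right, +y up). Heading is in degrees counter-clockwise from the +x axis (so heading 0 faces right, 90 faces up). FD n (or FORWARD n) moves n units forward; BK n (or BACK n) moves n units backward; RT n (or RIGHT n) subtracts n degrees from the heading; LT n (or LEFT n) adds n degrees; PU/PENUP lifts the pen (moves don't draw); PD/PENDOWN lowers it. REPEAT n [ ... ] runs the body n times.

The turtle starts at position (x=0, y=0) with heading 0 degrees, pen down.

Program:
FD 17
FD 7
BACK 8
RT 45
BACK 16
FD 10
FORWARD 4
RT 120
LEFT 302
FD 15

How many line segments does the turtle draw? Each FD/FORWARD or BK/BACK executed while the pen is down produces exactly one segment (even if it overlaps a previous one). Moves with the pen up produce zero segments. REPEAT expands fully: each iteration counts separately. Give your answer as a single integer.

Answer: 7

Derivation:
Executing turtle program step by step:
Start: pos=(0,0), heading=0, pen down
FD 17: (0,0) -> (17,0) [heading=0, draw]
FD 7: (17,0) -> (24,0) [heading=0, draw]
BK 8: (24,0) -> (16,0) [heading=0, draw]
RT 45: heading 0 -> 315
BK 16: (16,0) -> (4.686,11.314) [heading=315, draw]
FD 10: (4.686,11.314) -> (11.757,4.243) [heading=315, draw]
FD 4: (11.757,4.243) -> (14.586,1.414) [heading=315, draw]
RT 120: heading 315 -> 195
LT 302: heading 195 -> 137
FD 15: (14.586,1.414) -> (3.615,11.644) [heading=137, draw]
Final: pos=(3.615,11.644), heading=137, 7 segment(s) drawn
Segments drawn: 7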